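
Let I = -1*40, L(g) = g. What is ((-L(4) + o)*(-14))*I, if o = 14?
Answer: 5600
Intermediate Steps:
I = -40
((-L(4) + o)*(-14))*I = ((-1*4 + 14)*(-14))*(-40) = ((-4 + 14)*(-14))*(-40) = (10*(-14))*(-40) = -140*(-40) = 5600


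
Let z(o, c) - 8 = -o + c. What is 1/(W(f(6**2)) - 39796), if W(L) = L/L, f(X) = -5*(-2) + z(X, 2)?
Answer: -1/39795 ≈ -2.5129e-5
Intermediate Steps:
z(o, c) = 8 + c - o (z(o, c) = 8 + (-o + c) = 8 + (c - o) = 8 + c - o)
f(X) = 20 - X (f(X) = -5*(-2) + (8 + 2 - X) = 10 + (10 - X) = 20 - X)
W(L) = 1
1/(W(f(6**2)) - 39796) = 1/(1 - 39796) = 1/(-39795) = -1/39795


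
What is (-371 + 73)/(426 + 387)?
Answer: -298/813 ≈ -0.36654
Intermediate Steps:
(-371 + 73)/(426 + 387) = -298/813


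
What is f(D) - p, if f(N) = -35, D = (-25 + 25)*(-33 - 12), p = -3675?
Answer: 3640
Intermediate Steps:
D = 0 (D = 0*(-45) = 0)
f(D) - p = -35 - 1*(-3675) = -35 + 3675 = 3640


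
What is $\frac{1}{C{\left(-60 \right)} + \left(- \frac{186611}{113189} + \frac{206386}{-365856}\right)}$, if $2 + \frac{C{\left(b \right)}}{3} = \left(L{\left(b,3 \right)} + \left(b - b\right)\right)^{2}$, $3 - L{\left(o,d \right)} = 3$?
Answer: $- \frac{559606416}{4595927401} \approx -0.12176$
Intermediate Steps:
$L{\left(o,d \right)} = 0$ ($L{\left(o,d \right)} = 3 - 3 = 0$)
$C{\left(b \right)} = -6$ ($C{\left(b \right)} = -6 + 3 \left(0 + \left(b - b\right)\right)^{2} = -6 + 3 \left(0 + 0\right)^{2} = -6 + 3 \cdot 0^{2} = -6 + 3 \cdot 0 = -6 + 0 = -6$)
$\frac{1}{C{\left(-60 \right)} + \left(- \frac{186611}{113189} + \frac{206386}{-365856}\right)} = \frac{1}{-6 + \left(- \frac{186611}{113189} + \frac{206386}{-365856}\right)} = \frac{1}{-6 + \left(\left(-186611\right) \frac{1}{113189} + 206386 \left(- \frac{1}{365856}\right)\right)} = \frac{1}{-6 - \frac{1238288905}{559606416}} = \frac{1}{- \frac{4595927401}{559606416}} = - \frac{559606416}{4595927401}$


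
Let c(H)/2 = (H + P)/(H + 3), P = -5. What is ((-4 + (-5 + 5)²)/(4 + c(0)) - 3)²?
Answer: 81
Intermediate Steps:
c(H) = 2*(-5 + H)/(3 + H) (c(H) = 2*((H - 5)/(H + 3)) = 2*((-5 + H)/(3 + H)) = 2*(-5 + H)/(3 + H))
((-4 + (-5 + 5)²)/(4 + c(0)) - 3)² = ((-4 + (-5 + 5)²)/(4 + 2*(-5 + 0)/(3 + 0)) - 3)² = ((-4 + 0²)/(4 + 2*(-5)/3) - 3)² = ((-4 + 0)/(4 + 2*(⅓)*(-5)) - 3)² = (-4/(4 - 10/3) - 3)² = (-4/⅔ - 3)² = (-4*3/2 - 3)² = (-6 - 3)² = (-9)² = 81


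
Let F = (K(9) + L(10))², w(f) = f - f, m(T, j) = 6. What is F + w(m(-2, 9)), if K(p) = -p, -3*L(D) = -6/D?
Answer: 1936/25 ≈ 77.440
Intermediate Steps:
w(f) = 0
L(D) = 2/D (L(D) = -(-2)/D = 2/D)
F = 1936/25 (F = (-1*9 + 2/10)² = (-9 + 2*(⅒))² = (-9 + ⅕)² = (-44/5)² = 1936/25 ≈ 77.440)
F + w(m(-2, 9)) = 1936/25 + 0 = 1936/25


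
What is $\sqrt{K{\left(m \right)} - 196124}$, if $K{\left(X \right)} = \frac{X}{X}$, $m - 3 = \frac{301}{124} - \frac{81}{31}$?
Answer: $i \sqrt{196123} \approx 442.86 i$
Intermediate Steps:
$m = \frac{349}{124}$ ($m = 3 + \left(\frac{301}{124} - \frac{81}{31}\right) = 3 - \frac{23}{124} = \frac{349}{124} \approx 2.8145$)
$K{\left(X \right)} = 1$
$\sqrt{K{\left(m \right)} - 196124} = \sqrt{1 - 196124} = \sqrt{-196123} = i \sqrt{196123}$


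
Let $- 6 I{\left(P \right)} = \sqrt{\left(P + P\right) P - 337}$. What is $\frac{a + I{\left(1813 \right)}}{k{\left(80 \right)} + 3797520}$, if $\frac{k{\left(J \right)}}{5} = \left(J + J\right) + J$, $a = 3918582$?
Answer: $\frac{217699}{211040} - \frac{\sqrt{6573601}}{22792320} \approx 1.0314$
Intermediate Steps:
$k{\left(J \right)} = 15 J$ ($k{\left(J \right)} = 5 \left(\left(J + J\right) + J\right) = 5 \left(2 J + J\right) = 5 \cdot 3 J = 15 J$)
$I{\left(P \right)} = - \frac{\sqrt{-337 + 2 P^{2}}}{6}$ ($I{\left(P \right)} = - \frac{\sqrt{\left(P + P\right) P - 337}}{6} = - \frac{\sqrt{2 P P - 337}}{6} = - \frac{\sqrt{2 P^{2} - 337}}{6} = - \frac{\sqrt{-337 + 2 P^{2}}}{6}$)
$\frac{a + I{\left(1813 \right)}}{k{\left(80 \right)} + 3797520} = \frac{3918582 - \frac{\sqrt{-337 + 2 \cdot 1813^{2}}}{6}}{15 \cdot 80 + 3797520} = \frac{3918582 - \frac{\sqrt{-337 + 2 \cdot 3286969}}{6}}{1200 + 3797520} = \frac{3918582 - \frac{\sqrt{-337 + 6573938}}{6}}{3798720} = \left(3918582 - \frac{\sqrt{6573601}}{6}\right) \frac{1}{3798720} = \frac{217699}{211040} - \frac{\sqrt{6573601}}{22792320}$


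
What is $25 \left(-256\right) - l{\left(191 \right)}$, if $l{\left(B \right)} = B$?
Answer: $-6591$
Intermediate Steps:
$25 \left(-256\right) - l{\left(191 \right)} = 25 \left(-256\right) - 191 = -6400 - 191 = -6591$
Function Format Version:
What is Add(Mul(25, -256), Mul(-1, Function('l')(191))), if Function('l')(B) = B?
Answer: -6591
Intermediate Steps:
Add(Mul(25, -256), Mul(-1, Function('l')(191))) = Add(Mul(25, -256), Mul(-1, 191)) = Add(-6400, -191) = -6591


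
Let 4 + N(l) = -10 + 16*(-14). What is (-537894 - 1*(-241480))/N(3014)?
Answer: 148207/119 ≈ 1245.4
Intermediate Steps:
N(l) = -238 (N(l) = -4 + (-10 + 16*(-14)) = -4 + (-10 - 224) = -4 - 234 = -238)
(-537894 - 1*(-241480))/N(3014) = (-537894 - 1*(-241480))/(-238) = (-537894 + 241480)*(-1/238) = -296414*(-1/238) = 148207/119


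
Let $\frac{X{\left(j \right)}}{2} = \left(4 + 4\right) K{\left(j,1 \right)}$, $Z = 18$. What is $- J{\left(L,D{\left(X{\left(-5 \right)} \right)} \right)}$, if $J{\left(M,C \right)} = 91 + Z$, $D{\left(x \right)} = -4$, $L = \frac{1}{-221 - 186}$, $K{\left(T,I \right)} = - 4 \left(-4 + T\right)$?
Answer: $-109$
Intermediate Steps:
$K{\left(T,I \right)} = 16 - 4 T$
$L = - \frac{1}{407}$ ($L = \frac{1}{-407} = - \frac{1}{407} \approx -0.002457$)
$X{\left(j \right)} = 256 - 64 j$ ($X{\left(j \right)} = 2 \left(4 + 4\right) \left(16 - 4 j\right) = 2 \cdot 8 \left(16 - 4 j\right) = 2 \left(128 - 32 j\right) = 256 - 64 j$)
$J{\left(M,C \right)} = 109$ ($J{\left(M,C \right)} = 91 + 18 = 109$)
$- J{\left(L,D{\left(X{\left(-5 \right)} \right)} \right)} = \left(-1\right) 109 = -109$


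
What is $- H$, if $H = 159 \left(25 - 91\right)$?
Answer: $10494$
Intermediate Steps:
$H = -10494$ ($H = 159 \left(-66\right) = -10494$)
$- H = \left(-1\right) \left(-10494\right) = 10494$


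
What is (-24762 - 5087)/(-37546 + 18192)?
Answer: 29849/19354 ≈ 1.5423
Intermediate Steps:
(-24762 - 5087)/(-37546 + 18192) = -29849/(-19354) = -29849*(-1/19354) = 29849/19354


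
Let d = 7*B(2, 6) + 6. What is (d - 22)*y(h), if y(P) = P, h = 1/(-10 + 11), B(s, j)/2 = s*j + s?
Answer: 180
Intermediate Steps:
B(s, j) = 2*s + 2*j*s (B(s, j) = 2*(s*j + s) = 2*(j*s + s) = 2*(s + j*s) = 2*s + 2*j*s)
h = 1 (h = 1/1 = 1)
d = 202 (d = 7*(2*2*(1 + 6)) + 6 = 7*(2*2*7) + 6 = 7*28 + 6 = 196 + 6 = 202)
(d - 22)*y(h) = (202 - 22)*1 = 180*1 = 180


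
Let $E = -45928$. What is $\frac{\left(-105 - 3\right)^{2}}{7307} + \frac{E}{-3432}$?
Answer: $\frac{46953343}{3134703} \approx 14.979$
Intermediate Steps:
$\frac{\left(-105 - 3\right)^{2}}{7307} + \frac{E}{-3432} = \frac{\left(-105 - 3\right)^{2}}{7307} - \frac{45928}{-3432} = \left(-108\right)^{2} \cdot \frac{1}{7307} - - \frac{5741}{429} = 11664 \cdot \frac{1}{7307} + \frac{5741}{429} = \frac{11664}{7307} + \frac{5741}{429} = \frac{46953343}{3134703}$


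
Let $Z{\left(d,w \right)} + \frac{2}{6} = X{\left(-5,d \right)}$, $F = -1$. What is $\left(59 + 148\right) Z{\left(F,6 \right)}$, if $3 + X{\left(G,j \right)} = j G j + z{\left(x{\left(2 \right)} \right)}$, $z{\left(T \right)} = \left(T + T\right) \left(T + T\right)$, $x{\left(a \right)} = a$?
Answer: $1587$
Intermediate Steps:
$z{\left(T \right)} = 4 T^{2}$ ($z{\left(T \right)} = 2 T 2 T = 4 T^{2}$)
$X{\left(G,j \right)} = 13 + G j^{2}$ ($X{\left(G,j \right)} = -3 + \left(j G j + 4 \cdot 2^{2}\right) = -3 + \left(G j j + 4 \cdot 4\right) = -3 + \left(G j^{2} + 16\right) = -3 + \left(16 + G j^{2}\right) = 13 + G j^{2}$)
$Z{\left(d,w \right)} = \frac{38}{3} - 5 d^{2}$ ($Z{\left(d,w \right)} = - \frac{1}{3} - \left(-13 + 5 d^{2}\right) = \frac{38}{3} - 5 d^{2}$)
$\left(59 + 148\right) Z{\left(F,6 \right)} = \left(59 + 148\right) \left(\frac{38}{3} - 5 \left(-1\right)^{2}\right) = 207 \left(\frac{38}{3} - 5\right) = 207 \cdot \frac{23}{3} = 1587$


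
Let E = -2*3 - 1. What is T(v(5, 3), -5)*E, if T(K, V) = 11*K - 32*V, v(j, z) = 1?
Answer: -1197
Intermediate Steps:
T(K, V) = -32*V + 11*K
E = -7 (E = -6 - 1 = -7)
T(v(5, 3), -5)*E = (-32*(-5) + 11*1)*(-7) = (160 + 11)*(-7) = 171*(-7) = -1197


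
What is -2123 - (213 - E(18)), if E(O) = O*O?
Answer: -2012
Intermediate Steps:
E(O) = O**2
-2123 - (213 - E(18)) = -2123 - (213 - 1*18**2) = -2123 - (213 - 1*324) = -2123 - (213 - 324) = -2123 - 1*(-111) = -2123 + 111 = -2012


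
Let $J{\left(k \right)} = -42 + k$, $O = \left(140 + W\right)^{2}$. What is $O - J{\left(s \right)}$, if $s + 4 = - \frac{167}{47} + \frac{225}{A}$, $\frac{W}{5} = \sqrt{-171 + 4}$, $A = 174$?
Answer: $\frac{42180107}{2726} + 1400 i \sqrt{167} \approx 15473.0 + 18092.0 i$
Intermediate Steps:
$W = 5 i \sqrt{167}$ ($W = 5 \sqrt{-171 + 4} = 5 \sqrt{-167} = 5 i \sqrt{167} \approx 64.614 i$)
$s = - \frac{17065}{2726}$ ($s = -4 + \left(- \frac{167}{47} + \frac{225}{174}\right) = -4 + \left(\left(-167\right) \frac{1}{47} + 225 \cdot \frac{1}{174}\right) = -4 + \left(- \frac{167}{47} + \frac{75}{58}\right) = -4 - \frac{6161}{2726} = - \frac{17065}{2726} \approx -6.2601$)
$O = \left(140 + 5 i \sqrt{167}\right)^{2} \approx 15425.0 + 18092.0 i$
$O - J{\left(s \right)} = \left(15425 + 1400 i \sqrt{167}\right) - \left(-42 - \frac{17065}{2726}\right) = \left(15425 + 1400 i \sqrt{167}\right) - - \frac{131557}{2726} = \left(15425 + 1400 i \sqrt{167}\right) + \frac{131557}{2726} = \frac{42180107}{2726} + 1400 i \sqrt{167}$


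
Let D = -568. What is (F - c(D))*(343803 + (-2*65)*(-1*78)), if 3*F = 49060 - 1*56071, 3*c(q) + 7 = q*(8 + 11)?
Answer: 446912028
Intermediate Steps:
c(q) = -7/3 + 19*q/3 (c(q) = -7/3 + (q*(8 + 11))/3 = -7/3 + (q*19)/3 = -7/3 + (19*q)/3 = -7/3 + 19*q/3)
F = -2337 (F = (49060 - 1*56071)/3 = (49060 - 56071)/3 = (⅓)*(-7011) = -2337)
(F - c(D))*(343803 + (-2*65)*(-1*78)) = (-2337 - (-7/3 + (19/3)*(-568)))*(343803 + (-2*65)*(-1*78)) = (-2337 - (-7/3 - 10792/3))*(343803 - 130*(-78)) = (-2337 - 1*(-10799/3))*(343803 + 10140) = (-2337 + 10799/3)*353943 = (3788/3)*353943 = 446912028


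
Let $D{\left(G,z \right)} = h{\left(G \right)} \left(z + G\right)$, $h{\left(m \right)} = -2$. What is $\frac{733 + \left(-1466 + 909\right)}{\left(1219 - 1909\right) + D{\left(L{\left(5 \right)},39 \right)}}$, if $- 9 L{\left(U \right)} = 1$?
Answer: $- \frac{792}{3455} \approx -0.22923$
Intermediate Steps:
$L{\left(U \right)} = - \frac{1}{9}$ ($L{\left(U \right)} = \left(- \frac{1}{9}\right) 1 = - \frac{1}{9}$)
$D{\left(G,z \right)} = - 2 G - 2 z$ ($D{\left(G,z \right)} = - 2 \left(z + G\right) = - 2 \left(G + z\right) = - 2 G - 2 z$)
$\frac{733 + \left(-1466 + 909\right)}{\left(1219 - 1909\right) + D{\left(L{\left(5 \right)},39 \right)}} = \frac{733 + \left(-1466 + 909\right)}{\left(1219 - 1909\right) - \frac{700}{9}} = \frac{733 - 557}{-690 + \left(\frac{2}{9} - 78\right)} = \frac{176}{-690 - \frac{700}{9}} = \frac{176}{- \frac{6910}{9}} = 176 \left(- \frac{9}{6910}\right) = - \frac{792}{3455}$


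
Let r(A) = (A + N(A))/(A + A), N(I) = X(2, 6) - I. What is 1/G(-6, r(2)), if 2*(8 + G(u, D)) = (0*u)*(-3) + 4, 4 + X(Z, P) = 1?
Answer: -1/6 ≈ -0.16667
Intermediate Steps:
X(Z, P) = -3 (X(Z, P) = -4 + 1 = -3)
N(I) = -3 - I
r(A) = -3/(2*A) (r(A) = (A + (-3 - A))/(A + A) = -3*1/(2*A) = -3/(2*A))
G(u, D) = -6 (G(u, D) = -8 + ((0*u)*(-3) + 4)/2 = -8 + (0*(-3) + 4)/2 = -8 + (0 + 4)/2 = -8 + (1/2)*4 = -8 + 2 = -6)
1/G(-6, r(2)) = 1/(-6) = -1/6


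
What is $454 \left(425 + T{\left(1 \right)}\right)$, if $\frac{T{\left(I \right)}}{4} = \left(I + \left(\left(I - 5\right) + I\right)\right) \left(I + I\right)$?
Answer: $185686$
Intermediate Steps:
$T{\left(I \right)} = 8 I \left(-5 + 3 I\right)$ ($T{\left(I \right)} = 4 \left(I + \left(\left(I - 5\right) + I\right)\right) \left(I + I\right) = 4 \left(I + \left(\left(-5 + I\right) + I\right)\right) 2 I = 4 \left(I + \left(-5 + 2 I\right)\right) 2 I = 4 \left(-5 + 3 I\right) 2 I = 4 \cdot 2 I \left(-5 + 3 I\right) = 8 I \left(-5 + 3 I\right)$)
$454 \left(425 + T{\left(1 \right)}\right) = 454 \left(425 + 8 \cdot 1 \left(-5 + 3 \cdot 1\right)\right) = 454 \left(425 + 8 \cdot 1 \left(-5 + 3\right)\right) = 454 \left(425 + 8 \cdot 1 \left(-2\right)\right) = 454 \left(425 - 16\right) = 454 \cdot 409 = 185686$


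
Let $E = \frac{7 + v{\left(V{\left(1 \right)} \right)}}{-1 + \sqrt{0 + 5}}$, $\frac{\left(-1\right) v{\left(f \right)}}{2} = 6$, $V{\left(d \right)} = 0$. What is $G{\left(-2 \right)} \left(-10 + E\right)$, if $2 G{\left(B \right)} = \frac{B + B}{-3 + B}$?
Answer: $- \frac{9}{2} - \frac{\sqrt{5}}{2} \approx -5.618$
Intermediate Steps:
$v{\left(f \right)} = -12$ ($v{\left(f \right)} = \left(-2\right) 6 = -12$)
$G{\left(B \right)} = \frac{B}{-3 + B}$ ($G{\left(B \right)} = \frac{\left(B + B\right) \frac{1}{-3 + B}}{2} = \frac{2 B \frac{1}{-3 + B}}{2} = \frac{B}{-3 + B}$)
$E = - \frac{5}{-1 + \sqrt{5}}$ ($E = \frac{7 - 12}{-1 + \sqrt{0 + 5}} = - \frac{5}{-1 + \sqrt{5}} \approx -4.0451$)
$G{\left(-2 \right)} \left(-10 + E\right) = - \frac{2}{-3 - 2} \left(-10 - \left(\frac{5}{4} + \frac{5 \sqrt{5}}{4}\right)\right) = - \frac{2}{-5} \left(- \frac{45}{4} - \frac{5 \sqrt{5}}{4}\right) = \left(-2\right) \left(- \frac{1}{5}\right) \left(- \frac{45}{4} - \frac{5 \sqrt{5}}{4}\right) = \frac{2 \left(- \frac{45}{4} - \frac{5 \sqrt{5}}{4}\right)}{5} = - \frac{9}{2} - \frac{\sqrt{5}}{2}$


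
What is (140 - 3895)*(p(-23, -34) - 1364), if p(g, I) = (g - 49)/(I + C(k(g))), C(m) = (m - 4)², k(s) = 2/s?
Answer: 1557387752/305 ≈ 5.1062e+6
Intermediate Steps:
C(m) = (-4 + m)²
p(g, I) = (-49 + g)/(I + (-4 + 2/g)²) (p(g, I) = (g - 49)/(I + (-4 + 2/g)²) = (-49 + g)/(I + (-4 + 2/g)²))
(140 - 3895)*(p(-23, -34) - 1364) = (140 - 3895)*((-49 - 23)/(-34 + (4 - 2/(-23))²) - 1364) = -3755*(-72/(-34 + (4 - 2*(-1/23))²) - 1364) = -3755*(-72/(-34 + (4 + 2/23)²) - 1364) = -3755*(-72/(-34 + (94/23)²) - 1364) = -3755*(-72/(-34 + 8836/529) - 1364) = -3755*(-72/(-9150/529) - 1364) = -3755*(-529/9150*(-72) - 1364) = -3755*(6348/1525 - 1364) = -3755*(-2073752/1525) = 1557387752/305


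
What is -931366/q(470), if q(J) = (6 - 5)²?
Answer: -931366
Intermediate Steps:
q(J) = 1 (q(J) = 1² = 1)
-931366/q(470) = -931366/1 = -931366*1 = -931366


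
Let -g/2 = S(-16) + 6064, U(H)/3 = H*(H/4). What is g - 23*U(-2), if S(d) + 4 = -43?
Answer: -12103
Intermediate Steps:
U(H) = 3*H²/4 (U(H) = 3*(H*(H/4)) = 3*(H²/4) = 3*H²/4)
S(d) = -47 (S(d) = -4 - 43 = -47)
g = -12034 (g = -2*(-47 + 6064) = -2*6017 = -12034)
g - 23*U(-2) = -12034 - 69*(-2)²/4 = -12034 - 69*4/4 = -12034 - 23*3 = -12034 - 69 = -12103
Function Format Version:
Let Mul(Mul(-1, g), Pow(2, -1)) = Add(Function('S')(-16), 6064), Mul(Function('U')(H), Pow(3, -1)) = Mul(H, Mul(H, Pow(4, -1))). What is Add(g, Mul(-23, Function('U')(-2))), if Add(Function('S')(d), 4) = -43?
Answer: -12103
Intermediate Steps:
Function('U')(H) = Mul(Rational(3, 4), Pow(H, 2)) (Function('U')(H) = Mul(3, Mul(H, Mul(H, Pow(4, -1)))) = Mul(3, Mul(H, Mul(H, Rational(1, 4)))) = Mul(3, Mul(H, Mul(Rational(1, 4), H))) = Mul(3, Mul(Rational(1, 4), Pow(H, 2))) = Mul(Rational(3, 4), Pow(H, 2)))
Function('S')(d) = -47 (Function('S')(d) = Add(-4, -43) = -47)
g = -12034 (g = Mul(-2, Add(-47, 6064)) = Mul(-2, 6017) = -12034)
Add(g, Mul(-23, Function('U')(-2))) = Add(-12034, Mul(-23, Mul(Rational(3, 4), Pow(-2, 2)))) = Add(-12034, Mul(-23, Mul(Rational(3, 4), 4))) = Add(-12034, Mul(-23, 3)) = Add(-12034, -69) = -12103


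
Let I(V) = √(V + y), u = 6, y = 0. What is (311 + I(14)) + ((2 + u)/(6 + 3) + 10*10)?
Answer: 3707/9 + √14 ≈ 415.63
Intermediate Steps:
I(V) = √V (I(V) = √(V + 0) = √V)
(311 + I(14)) + ((2 + u)/(6 + 3) + 10*10) = (311 + √14) + ((2 + 6)/(6 + 3) + 10*10) = (311 + √14) + (8/9 + 100) = (311 + √14) + 908/9 = 3707/9 + √14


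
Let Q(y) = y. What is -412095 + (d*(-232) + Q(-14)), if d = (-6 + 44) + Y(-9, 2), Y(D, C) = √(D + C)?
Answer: -420925 - 232*I*√7 ≈ -4.2093e+5 - 613.81*I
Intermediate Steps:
Y(D, C) = √(C + D)
d = 38 + I*√7 (d = (-6 + 44) + √(2 - 9) = 38 + √(-7) = 38 + I*√7 ≈ 38.0 + 2.6458*I)
-412095 + (d*(-232) + Q(-14)) = -412095 + ((38 + I*√7)*(-232) - 14) = -412095 + ((-8816 - 232*I*√7) - 14) = -412095 + (-8830 - 232*I*√7) = -420925 - 232*I*√7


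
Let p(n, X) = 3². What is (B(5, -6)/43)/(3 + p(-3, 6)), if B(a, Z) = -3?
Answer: -1/172 ≈ -0.0058140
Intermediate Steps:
p(n, X) = 9
(B(5, -6)/43)/(3 + p(-3, 6)) = (-3/43)/(3 + 9) = -3*1/43/12 = -3/43*1/12 = -1/172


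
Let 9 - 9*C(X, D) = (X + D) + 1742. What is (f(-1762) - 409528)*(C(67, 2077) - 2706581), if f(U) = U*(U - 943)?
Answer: -106142305374292/9 ≈ -1.1794e+13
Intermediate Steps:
C(X, D) = -1733/9 - D/9 - X/9 (C(X, D) = 1 - ((X + D) + 1742)/9 = 1 - ((D + X) + 1742)/9 = 1 - (1742 + D + X)/9 = 1 + (-1742/9 - D/9 - X/9) = -1733/9 - D/9 - X/9)
f(U) = U*(-943 + U)
(f(-1762) - 409528)*(C(67, 2077) - 2706581) = (-1762*(-943 - 1762) - 409528)*((-1733/9 - 1/9*2077 - 1/9*67) - 2706581) = (-1762*(-2705) - 409528)*((-1733/9 - 2077/9 - 67/9) - 2706581) = (4766210 - 409528)*(-3877/9 - 2706581) = 4356682*(-24363106/9) = -106142305374292/9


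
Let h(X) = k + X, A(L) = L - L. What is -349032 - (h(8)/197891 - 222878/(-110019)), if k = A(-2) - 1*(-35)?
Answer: -7599088512139843/21771769929 ≈ -3.4903e+5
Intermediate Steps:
A(L) = 0
k = 35 (k = 0 - 1*(-35) = 0 + 35 = 35)
h(X) = 35 + X
-349032 - (h(8)/197891 - 222878/(-110019)) = -349032 - ((35 + 8)/197891 - 222878/(-110019)) = -349032 - (43*(1/197891) - 222878*(-1/110019)) = -349032 - (43/197891 + 222878/110019) = -349032 - 1*44110281115/21771769929 = -349032 - 44110281115/21771769929 = -7599088512139843/21771769929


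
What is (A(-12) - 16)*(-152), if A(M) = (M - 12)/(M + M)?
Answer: 2280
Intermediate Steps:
A(M) = (-12 + M)/(2*M) (A(M) = (-12 + M)/((2*M)) = (-12 + M)*(1/(2*M)) = (-12 + M)/(2*M))
(A(-12) - 16)*(-152) = ((1/2)*(-12 - 12)/(-12) - 16)*(-152) = ((1/2)*(-1/12)*(-24) - 16)*(-152) = (1 - 16)*(-152) = -15*(-152) = 2280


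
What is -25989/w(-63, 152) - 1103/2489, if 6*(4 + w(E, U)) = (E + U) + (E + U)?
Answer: -194144794/191653 ≈ -1013.0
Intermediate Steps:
w(E, U) = -4 + E/3 + U/3 (w(E, U) = -4 + ((E + U) + (E + U))/6 = -4 + (2*E + 2*U)/6 = -4 + (E/3 + U/3) = -4 + E/3 + U/3)
-25989/w(-63, 152) - 1103/2489 = -25989/(-4 + (⅓)*(-63) + (⅓)*152) - 1103/2489 = -25989/(-4 - 21 + 152/3) - 1103*1/2489 = -25989/77/3 - 1103/2489 = -25989*3/77 - 1103/2489 = -77967/77 - 1103/2489 = -194144794/191653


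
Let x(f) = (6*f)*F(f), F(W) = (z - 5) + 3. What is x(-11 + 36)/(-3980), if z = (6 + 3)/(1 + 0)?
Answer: -105/398 ≈ -0.26382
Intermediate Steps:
z = 9 (z = 9/1 = 9*1 = 9)
F(W) = 7 (F(W) = (9 - 5) + 3 = 4 + 3 = 7)
x(f) = 42*f (x(f) = (6*f)*7 = 42*f)
x(-11 + 36)/(-3980) = (42*(-11 + 36))/(-3980) = (42*25)*(-1/3980) = 1050*(-1/3980) = -105/398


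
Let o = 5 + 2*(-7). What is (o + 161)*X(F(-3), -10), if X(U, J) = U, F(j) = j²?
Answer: 1368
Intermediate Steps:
o = -9 (o = 5 - 14 = -9)
(o + 161)*X(F(-3), -10) = (-9 + 161)*(-3)² = 152*9 = 1368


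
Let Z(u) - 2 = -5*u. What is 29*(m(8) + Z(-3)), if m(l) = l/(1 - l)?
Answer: 3219/7 ≈ 459.86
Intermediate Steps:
Z(u) = 2 - 5*u
29*(m(8) + Z(-3)) = 29*(-1*8/(-1 + 8) + (2 - 5*(-3))) = 29*(-1*8/7 + (2 + 15)) = 29*(-1*8*⅐ + 17) = 29*(-8/7 + 17) = 29*(111/7) = 3219/7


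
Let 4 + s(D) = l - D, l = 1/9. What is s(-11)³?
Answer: 262144/729 ≈ 359.59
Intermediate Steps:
l = ⅑ ≈ 0.11111
s(D) = -35/9 - D (s(D) = -4 + (⅑ - D) = -35/9 - D)
s(-11)³ = (-35/9 - 1*(-11))³ = (-35/9 + 11)³ = (64/9)³ = 262144/729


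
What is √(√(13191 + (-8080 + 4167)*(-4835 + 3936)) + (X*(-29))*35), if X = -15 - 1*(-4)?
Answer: √(11165 + √3530978) ≈ 114.21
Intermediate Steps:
X = -11 (X = -15 + 4 = -11)
√(√(13191 + (-8080 + 4167)*(-4835 + 3936)) + (X*(-29))*35) = √(√(13191 + (-8080 + 4167)*(-4835 + 3936)) - 11*(-29)*35) = √(√(13191 - 3913*(-899)) + 319*35) = √(√(13191 + 3517787) + 11165) = √(√3530978 + 11165) = √(11165 + √3530978)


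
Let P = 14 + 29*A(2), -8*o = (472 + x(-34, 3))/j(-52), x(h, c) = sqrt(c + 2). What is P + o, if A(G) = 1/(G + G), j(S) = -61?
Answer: 5421/244 + sqrt(5)/488 ≈ 22.222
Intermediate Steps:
x(h, c) = sqrt(2 + c)
o = 59/61 + sqrt(5)/488 (o = -(472 + sqrt(2 + 3))/(8*(-61)) = -(472 + sqrt(5))*(-1)/(8*61) = -(-472/61 - sqrt(5)/61)/8 = 59/61 + sqrt(5)/488 ≈ 0.97180)
A(G) = 1/(2*G)
P = 85/4 (P = 14 + 29*((1/2)/2) = 14 + 29*((1/2)*(1/2)) = 14 + 29*(1/4) = 14 + 29/4 = 85/4 ≈ 21.250)
P + o = 85/4 + (59/61 + sqrt(5)/488) = 5421/244 + sqrt(5)/488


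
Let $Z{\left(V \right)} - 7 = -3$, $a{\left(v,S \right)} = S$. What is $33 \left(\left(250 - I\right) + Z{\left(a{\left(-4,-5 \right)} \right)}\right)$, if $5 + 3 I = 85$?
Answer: $7502$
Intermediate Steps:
$I = \frac{80}{3}$ ($I = - \frac{5}{3} + \frac{1}{3} \cdot 85 = - \frac{5}{3} + \frac{85}{3} = \frac{80}{3} \approx 26.667$)
$Z{\left(V \right)} = 4$ ($Z{\left(V \right)} = 7 - 3 = 4$)
$33 \left(\left(250 - I\right) + Z{\left(a{\left(-4,-5 \right)} \right)}\right) = 33 \left(\left(250 - \frac{80}{3}\right) + 4\right) = 33 \left(\frac{670}{3} + 4\right) = 33 \cdot \frac{682}{3} = 7502$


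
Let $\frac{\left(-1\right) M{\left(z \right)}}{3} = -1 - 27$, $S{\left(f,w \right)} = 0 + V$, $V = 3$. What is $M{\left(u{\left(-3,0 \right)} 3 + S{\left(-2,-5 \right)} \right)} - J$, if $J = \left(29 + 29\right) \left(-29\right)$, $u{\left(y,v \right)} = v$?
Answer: $1766$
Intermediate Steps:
$S{\left(f,w \right)} = 3$ ($S{\left(f,w \right)} = 0 + 3 = 3$)
$J = -1682$ ($J = 58 \left(-29\right) = -1682$)
$M{\left(z \right)} = 84$ ($M{\left(z \right)} = - 3 \left(-1 - 27\right) = \left(-3\right) \left(-28\right) = 84$)
$M{\left(u{\left(-3,0 \right)} 3 + S{\left(-2,-5 \right)} \right)} - J = 84 - -1682 = 84 + 1682 = 1766$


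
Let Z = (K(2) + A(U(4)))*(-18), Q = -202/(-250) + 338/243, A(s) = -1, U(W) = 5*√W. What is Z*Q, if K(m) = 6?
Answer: -133586/675 ≈ -197.91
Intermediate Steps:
Q = 66793/30375 (Q = -202*(-1/250) + 338*(1/243) = 101/125 + 338/243 = 66793/30375 ≈ 2.1989)
Z = -90 (Z = (6 - 1)*(-18) = 5*(-18) = -90)
Z*Q = -90*66793/30375 = -133586/675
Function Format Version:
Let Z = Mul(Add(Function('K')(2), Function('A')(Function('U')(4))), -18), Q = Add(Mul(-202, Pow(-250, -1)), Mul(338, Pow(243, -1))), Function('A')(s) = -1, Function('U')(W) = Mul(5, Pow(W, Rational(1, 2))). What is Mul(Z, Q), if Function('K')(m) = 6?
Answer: Rational(-133586, 675) ≈ -197.91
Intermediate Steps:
Q = Rational(66793, 30375) (Q = Add(Mul(-202, Rational(-1, 250)), Mul(338, Rational(1, 243))) = Add(Rational(101, 125), Rational(338, 243)) = Rational(66793, 30375) ≈ 2.1989)
Z = -90 (Z = Mul(Add(6, -1), -18) = Mul(5, -18) = -90)
Mul(Z, Q) = Mul(-90, Rational(66793, 30375)) = Rational(-133586, 675)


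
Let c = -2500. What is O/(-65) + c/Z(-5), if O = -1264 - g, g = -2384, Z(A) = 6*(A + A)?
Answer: 953/39 ≈ 24.436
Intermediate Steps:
Z(A) = 12*A (Z(A) = 6*(2*A) = 12*A)
O = 1120 (O = -1264 - 1*(-2384) = -1264 + 2384 = 1120)
O/(-65) + c/Z(-5) = 1120/(-65) - 2500/(12*(-5)) = 1120*(-1/65) - 2500/(-60) = -224/13 - 2500*(-1/60) = -224/13 + 125/3 = 953/39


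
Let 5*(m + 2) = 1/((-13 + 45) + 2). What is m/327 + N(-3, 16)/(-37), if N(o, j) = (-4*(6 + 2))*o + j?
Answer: -2079541/685610 ≈ -3.0331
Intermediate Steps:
N(o, j) = j - 32*o (N(o, j) = (-4*8)*o + j = -32*o + j = j - 32*o)
m = -339/170 (m = -2 + 1/(5*((-13 + 45) + 2)) = -2 + 1/(5*(32 + 2)) = -2 + (⅕)/34 = -2 + (⅕)*(1/34) = -2 + 1/170 = -339/170 ≈ -1.9941)
m/327 + N(-3, 16)/(-37) = -339/170/327 + (16 - 32*(-3))/(-37) = -339/170*1/327 + (16 + 96)*(-1/37) = -113/18530 + 112*(-1/37) = -113/18530 - 112/37 = -2079541/685610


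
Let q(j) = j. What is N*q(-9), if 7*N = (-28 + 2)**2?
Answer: -6084/7 ≈ -869.14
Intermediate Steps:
N = 676/7 (N = (-28 + 2)**2/7 = (1/7)*(-26)**2 = (1/7)*676 = 676/7 ≈ 96.571)
N*q(-9) = (676/7)*(-9) = -6084/7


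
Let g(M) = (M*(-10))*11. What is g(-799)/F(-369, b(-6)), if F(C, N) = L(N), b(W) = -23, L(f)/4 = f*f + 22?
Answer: 43945/1102 ≈ 39.878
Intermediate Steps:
L(f) = 88 + 4*f² (L(f) = 4*(f*f + 22) = 4*(f² + 22) = 4*(22 + f²) = 88 + 4*f²)
F(C, N) = 88 + 4*N²
g(M) = -110*M (g(M) = -10*M*11 = -110*M)
g(-799)/F(-369, b(-6)) = (-110*(-799))/(88 + 4*(-23)²) = 87890/(88 + 4*529) = 87890/(88 + 2116) = 87890/2204 = 87890*(1/2204) = 43945/1102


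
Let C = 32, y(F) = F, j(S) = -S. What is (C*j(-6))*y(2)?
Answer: 384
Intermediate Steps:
(C*j(-6))*y(2) = (32*(-1*(-6)))*2 = (32*6)*2 = 192*2 = 384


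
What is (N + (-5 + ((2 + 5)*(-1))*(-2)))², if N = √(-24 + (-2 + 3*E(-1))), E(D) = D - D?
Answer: (9 + I*√26)² ≈ 55.0 + 91.782*I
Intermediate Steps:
E(D) = 0
N = I*√26 (N = √(-24 + (-2 + 3*0)) = √(-24 + (-2 + 0)) = √(-24 - 2) = √(-26) = I*√26 ≈ 5.099*I)
(N + (-5 + ((2 + 5)*(-1))*(-2)))² = (I*√26 + (-5 + ((2 + 5)*(-1))*(-2)))² = (I*√26 + (-5 + (7*(-1))*(-2)))² = (I*√26 + (-5 - 7*(-2)))² = (I*√26 + (-5 + 14))² = (I*√26 + 9)² = (9 + I*√26)²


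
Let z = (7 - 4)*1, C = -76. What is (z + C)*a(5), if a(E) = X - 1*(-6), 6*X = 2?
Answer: -1387/3 ≈ -462.33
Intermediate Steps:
z = 3 (z = 3*1 = 3)
X = 1/3 (X = (1/6)*2 = 1/3 ≈ 0.33333)
a(E) = 19/3 (a(E) = 1/3 - 1*(-6) = 1/3 + 6 = 19/3)
(z + C)*a(5) = (3 - 76)*(19/3) = -73*19/3 = -1387/3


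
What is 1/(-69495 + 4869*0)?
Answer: -1/69495 ≈ -1.4390e-5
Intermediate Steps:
1/(-69495 + 4869*0) = 1/(-69495 + 0) = 1/(-69495) = -1/69495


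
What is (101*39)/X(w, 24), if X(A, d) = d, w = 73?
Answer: 1313/8 ≈ 164.13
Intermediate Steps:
(101*39)/X(w, 24) = (101*39)/24 = 3939*(1/24) = 1313/8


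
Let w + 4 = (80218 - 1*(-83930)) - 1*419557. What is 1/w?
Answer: -1/255413 ≈ -3.9152e-6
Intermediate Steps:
w = -255413 (w = -4 + ((80218 - 1*(-83930)) - 1*419557) = -4 + ((80218 + 83930) - 419557) = -4 + (164148 - 419557) = -4 - 255409 = -255413)
1/w = 1/(-255413) = -1/255413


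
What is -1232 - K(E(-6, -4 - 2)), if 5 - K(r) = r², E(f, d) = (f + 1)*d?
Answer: -337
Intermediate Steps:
E(f, d) = d*(1 + f) (E(f, d) = (1 + f)*d = d*(1 + f))
K(r) = 5 - r²
-1232 - K(E(-6, -4 - 2)) = -1232 - (5 - ((-4 - 2)*(1 - 6))²) = -1232 - (5 - (-6*(-5))²) = -1232 - (5 - 1*30²) = -1232 - (5 - 1*900) = -1232 - (5 - 900) = -1232 - 1*(-895) = -1232 + 895 = -337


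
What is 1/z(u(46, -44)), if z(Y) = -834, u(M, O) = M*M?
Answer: -1/834 ≈ -0.0011990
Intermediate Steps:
u(M, O) = M²
1/z(u(46, -44)) = 1/(-834) = -1/834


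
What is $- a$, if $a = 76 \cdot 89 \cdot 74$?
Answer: $-500536$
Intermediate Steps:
$a = 500536$ ($a = 6764 \cdot 74 = 500536$)
$- a = \left(-1\right) 500536 = -500536$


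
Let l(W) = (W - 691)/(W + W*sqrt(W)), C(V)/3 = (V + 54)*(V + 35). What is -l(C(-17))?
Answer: 1307/3990006 - 1307*sqrt(222)/1330002 ≈ -0.014314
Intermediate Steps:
C(V) = 3*(35 + V)*(54 + V) (C(V) = 3*((V + 54)*(V + 35)) = 3*((54 + V)*(35 + V)) = 3*((35 + V)*(54 + V)) = 3*(35 + V)*(54 + V))
l(W) = (-691 + W)/(W + W**(3/2))
-l(C(-17)) = -(-691 + (5670 + 3*(-17)**2 + 267*(-17)))/((5670 + 3*(-17)**2 + 267*(-17)) + (5670 + 3*(-17)**2 + 267*(-17))**(3/2)) = -(-691 + (5670 + 3*289 - 4539))/((5670 + 3*289 - 4539) + (5670 + 3*289 - 4539)**(3/2)) = -(-691 + (5670 + 867 - 4539))/((5670 + 867 - 4539) + (5670 + 867 - 4539)**(3/2)) = -(-691 + 1998)/(1998 + 1998**(3/2)) = -1307/(1998 + 5994*sqrt(222))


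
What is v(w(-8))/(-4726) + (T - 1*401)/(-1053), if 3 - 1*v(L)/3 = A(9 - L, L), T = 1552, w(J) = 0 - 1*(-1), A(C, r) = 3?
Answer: -1151/1053 ≈ -1.0931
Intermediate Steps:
w(J) = 1 (w(J) = 0 + 1 = 1)
v(L) = 0 (v(L) = 9 - 3*3 = 9 - 9 = 0)
v(w(-8))/(-4726) + (T - 1*401)/(-1053) = 0/(-4726) + (1552 - 1*401)/(-1053) = 0*(-1/4726) + (1552 - 401)*(-1/1053) = 0 + 1151*(-1/1053) = 0 - 1151/1053 = -1151/1053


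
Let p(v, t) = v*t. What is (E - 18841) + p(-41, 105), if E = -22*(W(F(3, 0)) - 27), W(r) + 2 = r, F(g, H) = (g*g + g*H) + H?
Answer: -22706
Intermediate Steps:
F(g, H) = H + g**2 + H*g (F(g, H) = (g**2 + H*g) + H = H + g**2 + H*g)
W(r) = -2 + r
p(v, t) = t*v
E = 440 (E = -22*((-2 + (0 + 3**2 + 0*3)) - 27) = -22*((-2 + (0 + 9 + 0)) - 27) = -22*((-2 + 9) - 27) = -22*(7 - 27) = -22*(-20) = 440)
(E - 18841) + p(-41, 105) = (440 - 18841) + 105*(-41) = -18401 - 4305 = -22706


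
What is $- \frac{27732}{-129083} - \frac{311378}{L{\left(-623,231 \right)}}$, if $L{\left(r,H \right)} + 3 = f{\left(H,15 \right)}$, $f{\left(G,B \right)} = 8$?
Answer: $- \frac{40193467714}{645415} \approx -62275.0$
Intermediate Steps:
$L{\left(r,H \right)} = 5$ ($L{\left(r,H \right)} = -3 + 8 = 5$)
$- \frac{27732}{-129083} - \frac{311378}{L{\left(-623,231 \right)}} = - \frac{27732}{-129083} - \frac{311378}{5} = \left(-27732\right) \left(- \frac{1}{129083}\right) - \frac{311378}{5} = \frac{27732}{129083} - \frac{311378}{5} = - \frac{40193467714}{645415}$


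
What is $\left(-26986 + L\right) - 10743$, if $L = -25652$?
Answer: $-63381$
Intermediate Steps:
$\left(-26986 + L\right) - 10743 = \left(-26986 - 25652\right) - 10743 = -52638 - 10743 = -63381$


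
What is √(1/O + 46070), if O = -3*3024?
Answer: √2925629273/252 ≈ 214.64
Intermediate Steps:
O = -9072
√(1/O + 46070) = √(1/(-9072) + 46070) = √(-1/9072 + 46070) = √(417947039/9072) = √2925629273/252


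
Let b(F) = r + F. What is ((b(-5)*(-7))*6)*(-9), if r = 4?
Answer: -378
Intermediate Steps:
b(F) = 4 + F
((b(-5)*(-7))*6)*(-9) = (((4 - 5)*(-7))*6)*(-9) = (-1*(-7)*6)*(-9) = (7*6)*(-9) = 42*(-9) = -378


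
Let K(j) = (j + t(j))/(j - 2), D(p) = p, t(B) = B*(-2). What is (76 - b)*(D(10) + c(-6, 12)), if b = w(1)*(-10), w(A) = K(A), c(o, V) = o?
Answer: 344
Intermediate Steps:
t(B) = -2*B
K(j) = -j/(-2 + j) (K(j) = (j - 2*j)/(j - 2) = (-j)/(-2 + j) = -j/(-2 + j))
w(A) = -A/(-2 + A)
b = -10 (b = -1*1/(-2 + 1)*(-10) = -1*1/(-1)*(-10) = -1*1*(-1)*(-10) = 1*(-10) = -10)
(76 - b)*(D(10) + c(-6, 12)) = (76 - 1*(-10))*(10 - 6) = (76 + 10)*4 = 86*4 = 344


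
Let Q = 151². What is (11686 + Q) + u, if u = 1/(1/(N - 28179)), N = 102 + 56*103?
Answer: 12178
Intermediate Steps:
Q = 22801
N = 5870 (N = 102 + 5768 = 5870)
u = -22309 (u = 1/(1/(5870 - 28179)) = 1/(1/(-22309)) = 1/(-1/22309) = -22309)
(11686 + Q) + u = (11686 + 22801) - 22309 = 34487 - 22309 = 12178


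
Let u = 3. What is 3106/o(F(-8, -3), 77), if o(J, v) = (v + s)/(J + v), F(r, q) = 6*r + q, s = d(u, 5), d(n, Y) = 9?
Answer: 40378/43 ≈ 939.02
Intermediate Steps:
s = 9
F(r, q) = q + 6*r
o(J, v) = (9 + v)/(J + v) (o(J, v) = (v + 9)/(J + v) = (9 + v)/(J + v))
3106/o(F(-8, -3), 77) = 3106/(((9 + 77)/((-3 + 6*(-8)) + 77))) = 3106/((86/((-3 - 48) + 77))) = 3106/((86/(-51 + 77))) = 3106/((86/26)) = 3106/(((1/26)*86)) = 3106/(43/13) = 3106*(13/43) = 40378/43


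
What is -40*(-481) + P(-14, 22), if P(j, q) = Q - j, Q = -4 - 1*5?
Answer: 19245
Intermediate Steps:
Q = -9 (Q = -4 - 5 = -9)
P(j, q) = -9 - j
-40*(-481) + P(-14, 22) = -40*(-481) + (-9 - 1*(-14)) = 19240 + (-9 + 14) = 19240 + 5 = 19245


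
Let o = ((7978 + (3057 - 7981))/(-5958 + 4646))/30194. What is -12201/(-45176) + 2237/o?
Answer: -2001696569453041/68983752 ≈ -2.9017e+7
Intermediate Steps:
o = -1527/19807264 (o = ((7978 - 4924)/(-1312))*(1/30194) = (3054*(-1/1312))*(1/30194) = -1527/656*1/30194 = -1527/19807264 ≈ -7.7093e-5)
-12201/(-45176) + 2237/o = -12201/(-45176) + 2237/(-1527/19807264) = -12201*(-1/45176) + 2237*(-19807264/1527) = 12201/45176 - 44308849568/1527 = -2001696569453041/68983752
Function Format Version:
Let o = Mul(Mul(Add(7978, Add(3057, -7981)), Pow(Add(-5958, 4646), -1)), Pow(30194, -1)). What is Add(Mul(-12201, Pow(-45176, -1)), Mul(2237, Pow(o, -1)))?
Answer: Rational(-2001696569453041, 68983752) ≈ -2.9017e+7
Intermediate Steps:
o = Rational(-1527, 19807264) (o = Mul(Mul(Add(7978, -4924), Pow(-1312, -1)), Rational(1, 30194)) = Mul(Mul(3054, Rational(-1, 1312)), Rational(1, 30194)) = Mul(Rational(-1527, 656), Rational(1, 30194)) = Rational(-1527, 19807264) ≈ -7.7093e-5)
Add(Mul(-12201, Pow(-45176, -1)), Mul(2237, Pow(o, -1))) = Add(Mul(-12201, Pow(-45176, -1)), Mul(2237, Pow(Rational(-1527, 19807264), -1))) = Add(Mul(-12201, Rational(-1, 45176)), Mul(2237, Rational(-19807264, 1527))) = Add(Rational(12201, 45176), Rational(-44308849568, 1527)) = Rational(-2001696569453041, 68983752)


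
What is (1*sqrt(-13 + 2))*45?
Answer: 45*I*sqrt(11) ≈ 149.25*I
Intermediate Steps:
(1*sqrt(-13 + 2))*45 = (1*sqrt(-11))*45 = (1*(I*sqrt(11)))*45 = (I*sqrt(11))*45 = 45*I*sqrt(11)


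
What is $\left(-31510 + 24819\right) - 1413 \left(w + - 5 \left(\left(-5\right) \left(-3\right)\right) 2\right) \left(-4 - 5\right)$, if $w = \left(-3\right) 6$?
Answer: $-2143147$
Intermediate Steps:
$w = -18$
$\left(-31510 + 24819\right) - 1413 \left(w + - 5 \left(\left(-5\right) \left(-3\right)\right) 2\right) \left(-4 - 5\right) = \left(-31510 + 24819\right) - 1413 \left(-18 + - 5 \left(\left(-5\right) \left(-3\right)\right) 2\right) \left(-4 - 5\right) = -6691 - 1413 \left(-18 + \left(-5\right) 15 \cdot 2\right) \left(-9\right) = -6691 - 1413 \left(-18 - 150\right) \left(-9\right) = -6691 - 1413 \left(\left(-168\right) \left(-9\right)\right) = -6691 - 2136456 = -2143147$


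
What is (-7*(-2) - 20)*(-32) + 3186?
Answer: 3378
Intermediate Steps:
(-7*(-2) - 20)*(-32) + 3186 = (14 - 20)*(-32) + 3186 = -6*(-32) + 3186 = 192 + 3186 = 3378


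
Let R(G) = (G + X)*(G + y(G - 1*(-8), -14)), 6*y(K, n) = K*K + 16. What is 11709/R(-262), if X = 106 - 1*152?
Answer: -35127/9695840 ≈ -0.0036229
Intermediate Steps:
y(K, n) = 8/3 + K²/6 (y(K, n) = (K*K + 16)/6 = (K² + 16)/6 = (16 + K²)/6 = 8/3 + K²/6)
X = -46 (X = 106 - 152 = -46)
R(G) = (-46 + G)*(8/3 + G + (8 + G)²/6) (R(G) = (G - 46)*(G + (8/3 + (G - 1*(-8))²/6)) = (-46 + G)*(G + (8/3 + (G + 8)²/6)) = (-46 + G)*(G + (8/3 + (8 + G)²/6)) = (-46 + G)*(8/3 + G + (8 + G)²/6))
11709/R(-262) = 11709/(-1840/3 - 4*(-262)² - 466/3*(-262) + (⅙)*(-262)³) = 11709/(-1840/3 - 4*68644 + 122092/3 + (⅙)*(-17984728)) = 11709/(-1840/3 - 274576 + 122092/3 - 8992364/3) = 11709/(-9695840/3) = 11709*(-3/9695840) = -35127/9695840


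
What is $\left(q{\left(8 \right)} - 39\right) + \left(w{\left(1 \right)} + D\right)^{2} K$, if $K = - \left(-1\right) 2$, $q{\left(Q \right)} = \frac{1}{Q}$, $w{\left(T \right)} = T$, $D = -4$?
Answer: $- \frac{167}{8} \approx -20.875$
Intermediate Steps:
$K = 2$ ($K = \left(-1\right) \left(-2\right) = 2$)
$\left(q{\left(8 \right)} - 39\right) + \left(w{\left(1 \right)} + D\right)^{2} K = \left(\frac{1}{8} - 39\right) + \left(1 - 4\right)^{2} \cdot 2 = \left(\frac{1}{8} - 39\right) + \left(-3\right)^{2} \cdot 2 = - \frac{311}{8} + 9 \cdot 2 = - \frac{311}{8} + 18 = - \frac{167}{8}$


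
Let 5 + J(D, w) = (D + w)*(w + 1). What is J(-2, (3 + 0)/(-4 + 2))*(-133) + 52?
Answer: 1937/4 ≈ 484.25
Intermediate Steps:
J(D, w) = -5 + (1 + w)*(D + w) (J(D, w) = -5 + (D + w)*(w + 1) = -5 + (D + w)*(1 + w) = -5 + (1 + w)*(D + w))
J(-2, (3 + 0)/(-4 + 2))*(-133) + 52 = (-5 - 2 + (3 + 0)/(-4 + 2) + ((3 + 0)/(-4 + 2))**2 - 2*(3 + 0)/(-4 + 2))*(-133) + 52 = (-5 - 2 + 3/(-2) + (3/(-2))**2 - 6/(-2))*(-133) + 52 = (-5 - 2 + 3*(-1/2) + (3*(-1/2))**2 - 6*(-1)/2)*(-133) + 52 = (-5 - 2 - 3/2 + (-3/2)**2 - 2*(-3/2))*(-133) + 52 = (-5 - 2 - 3/2 + 9/4 + 3)*(-133) + 52 = -13/4*(-133) + 52 = 1729/4 + 52 = 1937/4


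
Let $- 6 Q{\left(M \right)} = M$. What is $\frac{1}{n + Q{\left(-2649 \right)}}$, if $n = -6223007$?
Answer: $- \frac{2}{12445131} \approx -1.6071 \cdot 10^{-7}$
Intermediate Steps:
$Q{\left(M \right)} = - \frac{M}{6}$
$\frac{1}{n + Q{\left(-2649 \right)}} = \frac{1}{-6223007 - - \frac{883}{2}} = \frac{1}{-6223007 + \frac{883}{2}} = \frac{1}{- \frac{12445131}{2}} = - \frac{2}{12445131}$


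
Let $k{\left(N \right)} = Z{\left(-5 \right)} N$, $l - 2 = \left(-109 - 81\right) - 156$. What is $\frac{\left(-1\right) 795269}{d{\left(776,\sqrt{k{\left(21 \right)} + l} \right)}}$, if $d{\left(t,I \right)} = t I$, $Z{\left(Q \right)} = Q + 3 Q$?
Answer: $\frac{795269 i \sqrt{191}}{296432} \approx 37.077 i$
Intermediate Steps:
$Z{\left(Q \right)} = 4 Q$
$l = -344$ ($l = 2 - 346 = -344$)
$k{\left(N \right)} = - 20 N$ ($k{\left(N \right)} = 4 \left(-5\right) N = - 20 N$)
$d{\left(t,I \right)} = I t$
$\frac{\left(-1\right) 795269}{d{\left(776,\sqrt{k{\left(21 \right)} + l} \right)}} = \frac{\left(-1\right) 795269}{\sqrt{\left(-20\right) 21 - 344} \cdot 776} = - \frac{795269}{\sqrt{-420 - 344} \cdot 776} = - \frac{795269}{\sqrt{-764} \cdot 776} = - \frac{795269}{2 i \sqrt{191} \cdot 776} = - \frac{795269}{1552 i \sqrt{191}} = - 795269 \left(- \frac{i \sqrt{191}}{296432}\right) = \frac{795269 i \sqrt{191}}{296432}$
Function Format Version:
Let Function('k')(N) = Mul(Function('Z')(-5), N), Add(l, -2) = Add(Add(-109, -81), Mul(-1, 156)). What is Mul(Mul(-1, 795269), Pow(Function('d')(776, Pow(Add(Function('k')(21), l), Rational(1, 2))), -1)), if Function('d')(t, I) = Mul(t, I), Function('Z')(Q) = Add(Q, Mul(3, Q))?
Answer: Mul(Rational(795269, 296432), I, Pow(191, Rational(1, 2))) ≈ Mul(37.077, I)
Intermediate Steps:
Function('Z')(Q) = Mul(4, Q)
l = -344 (l = Add(2, Add(Add(-109, -81), Mul(-1, 156))) = Add(2, Add(-190, -156)) = Add(2, -346) = -344)
Function('k')(N) = Mul(-20, N) (Function('k')(N) = Mul(Mul(4, -5), N) = Mul(-20, N))
Function('d')(t, I) = Mul(I, t)
Mul(Mul(-1, 795269), Pow(Function('d')(776, Pow(Add(Function('k')(21), l), Rational(1, 2))), -1)) = Mul(Mul(-1, 795269), Pow(Mul(Pow(Add(Mul(-20, 21), -344), Rational(1, 2)), 776), -1)) = Mul(-795269, Pow(Mul(Pow(Add(-420, -344), Rational(1, 2)), 776), -1)) = Mul(-795269, Pow(Mul(Pow(-764, Rational(1, 2)), 776), -1)) = Mul(-795269, Pow(Mul(Mul(2, I, Pow(191, Rational(1, 2))), 776), -1)) = Mul(-795269, Pow(Mul(1552, I, Pow(191, Rational(1, 2))), -1)) = Mul(-795269, Mul(Rational(-1, 296432), I, Pow(191, Rational(1, 2)))) = Mul(Rational(795269, 296432), I, Pow(191, Rational(1, 2)))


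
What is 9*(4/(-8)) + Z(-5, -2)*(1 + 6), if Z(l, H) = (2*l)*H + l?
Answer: 201/2 ≈ 100.50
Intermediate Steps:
Z(l, H) = l + 2*H*l (Z(l, H) = 2*H*l + l = l + 2*H*l)
9*(4/(-8)) + Z(-5, -2)*(1 + 6) = 9*(4/(-8)) + (-5*(1 + 2*(-2)))*(1 + 6) = 9*(4*(-1/8)) - 5*(1 - 4)*7 = 9*(-1/2) - 5*(-3)*7 = -9/2 + 15*7 = -9/2 + 105 = 201/2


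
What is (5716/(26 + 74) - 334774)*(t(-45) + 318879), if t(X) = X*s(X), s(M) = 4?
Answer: -2666848054779/25 ≈ -1.0667e+11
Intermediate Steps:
t(X) = 4*X (t(X) = X*4 = 4*X)
(5716/(26 + 74) - 334774)*(t(-45) + 318879) = (5716/(26 + 74) - 334774)*(4*(-45) + 318879) = (5716/100 - 334774)*(-180 + 318879) = ((1/100)*5716 - 334774)*318699 = (1429/25 - 334774)*318699 = -8367921/25*318699 = -2666848054779/25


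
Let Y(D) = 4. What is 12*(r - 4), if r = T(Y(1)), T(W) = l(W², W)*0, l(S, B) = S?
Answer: -48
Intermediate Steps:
T(W) = 0 (T(W) = W²*0 = 0)
r = 0
12*(r - 4) = 12*(0 - 4) = 12*(-4) = -48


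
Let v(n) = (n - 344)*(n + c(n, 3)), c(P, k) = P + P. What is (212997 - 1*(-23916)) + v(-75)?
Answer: 331188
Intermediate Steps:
c(P, k) = 2*P
v(n) = 3*n*(-344 + n) (v(n) = (n - 344)*(n + 2*n) = (-344 + n)*(3*n) = 3*n*(-344 + n))
(212997 - 1*(-23916)) + v(-75) = (212997 - 1*(-23916)) + 3*(-75)*(-344 - 75) = (212997 + 23916) + 3*(-75)*(-419) = 236913 + 94275 = 331188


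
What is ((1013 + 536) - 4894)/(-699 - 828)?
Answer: 1115/509 ≈ 2.1906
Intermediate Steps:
((1013 + 536) - 4894)/(-699 - 828) = (1549 - 4894)/(-1527) = -3345*(-1/1527) = 1115/509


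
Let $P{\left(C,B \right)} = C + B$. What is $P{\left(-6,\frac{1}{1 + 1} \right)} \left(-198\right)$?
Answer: $1089$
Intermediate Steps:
$P{\left(C,B \right)} = B + C$
$P{\left(-6,\frac{1}{1 + 1} \right)} \left(-198\right) = \left(\frac{1}{1 + 1} - 6\right) \left(-198\right) = \left(\frac{1}{2} - 6\right) \left(-198\right) = \left(- \frac{11}{2}\right) \left(-198\right) = 1089$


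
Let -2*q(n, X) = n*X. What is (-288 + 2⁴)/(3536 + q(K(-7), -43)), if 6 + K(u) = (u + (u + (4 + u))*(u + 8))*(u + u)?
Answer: -68/2131 ≈ -0.031910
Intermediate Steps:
K(u) = -6 + 2*u*(u + (4 + 2*u)*(8 + u)) (K(u) = -6 + (u + (u + (4 + u))*(u + 8))*(u + u) = -6 + (u + (4 + 2*u)*(8 + u))*(2*u) = -6 + 2*u*(u + (4 + 2*u)*(8 + u)))
q(n, X) = -X*n/2 (q(n, X) = -n*X/2 = -X*n/2)
(-288 + 2⁴)/(3536 + q(K(-7), -43)) = (-288 + 2⁴)/(3536 - ½*(-43)*(-6 + 4*(-7)³ + 42*(-7)² + 64*(-7))) = (-288 + 16)/(3536 - ½*(-43)*(-6 + 4*(-343) + 42*49 - 448)) = -272/(3536 - ½*(-43)*(-6 - 1372 + 2058 - 448)) = -272/(3536 - ½*(-43)*232) = -272/(3536 + 4988) = -272/8524 = -272*1/8524 = -68/2131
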